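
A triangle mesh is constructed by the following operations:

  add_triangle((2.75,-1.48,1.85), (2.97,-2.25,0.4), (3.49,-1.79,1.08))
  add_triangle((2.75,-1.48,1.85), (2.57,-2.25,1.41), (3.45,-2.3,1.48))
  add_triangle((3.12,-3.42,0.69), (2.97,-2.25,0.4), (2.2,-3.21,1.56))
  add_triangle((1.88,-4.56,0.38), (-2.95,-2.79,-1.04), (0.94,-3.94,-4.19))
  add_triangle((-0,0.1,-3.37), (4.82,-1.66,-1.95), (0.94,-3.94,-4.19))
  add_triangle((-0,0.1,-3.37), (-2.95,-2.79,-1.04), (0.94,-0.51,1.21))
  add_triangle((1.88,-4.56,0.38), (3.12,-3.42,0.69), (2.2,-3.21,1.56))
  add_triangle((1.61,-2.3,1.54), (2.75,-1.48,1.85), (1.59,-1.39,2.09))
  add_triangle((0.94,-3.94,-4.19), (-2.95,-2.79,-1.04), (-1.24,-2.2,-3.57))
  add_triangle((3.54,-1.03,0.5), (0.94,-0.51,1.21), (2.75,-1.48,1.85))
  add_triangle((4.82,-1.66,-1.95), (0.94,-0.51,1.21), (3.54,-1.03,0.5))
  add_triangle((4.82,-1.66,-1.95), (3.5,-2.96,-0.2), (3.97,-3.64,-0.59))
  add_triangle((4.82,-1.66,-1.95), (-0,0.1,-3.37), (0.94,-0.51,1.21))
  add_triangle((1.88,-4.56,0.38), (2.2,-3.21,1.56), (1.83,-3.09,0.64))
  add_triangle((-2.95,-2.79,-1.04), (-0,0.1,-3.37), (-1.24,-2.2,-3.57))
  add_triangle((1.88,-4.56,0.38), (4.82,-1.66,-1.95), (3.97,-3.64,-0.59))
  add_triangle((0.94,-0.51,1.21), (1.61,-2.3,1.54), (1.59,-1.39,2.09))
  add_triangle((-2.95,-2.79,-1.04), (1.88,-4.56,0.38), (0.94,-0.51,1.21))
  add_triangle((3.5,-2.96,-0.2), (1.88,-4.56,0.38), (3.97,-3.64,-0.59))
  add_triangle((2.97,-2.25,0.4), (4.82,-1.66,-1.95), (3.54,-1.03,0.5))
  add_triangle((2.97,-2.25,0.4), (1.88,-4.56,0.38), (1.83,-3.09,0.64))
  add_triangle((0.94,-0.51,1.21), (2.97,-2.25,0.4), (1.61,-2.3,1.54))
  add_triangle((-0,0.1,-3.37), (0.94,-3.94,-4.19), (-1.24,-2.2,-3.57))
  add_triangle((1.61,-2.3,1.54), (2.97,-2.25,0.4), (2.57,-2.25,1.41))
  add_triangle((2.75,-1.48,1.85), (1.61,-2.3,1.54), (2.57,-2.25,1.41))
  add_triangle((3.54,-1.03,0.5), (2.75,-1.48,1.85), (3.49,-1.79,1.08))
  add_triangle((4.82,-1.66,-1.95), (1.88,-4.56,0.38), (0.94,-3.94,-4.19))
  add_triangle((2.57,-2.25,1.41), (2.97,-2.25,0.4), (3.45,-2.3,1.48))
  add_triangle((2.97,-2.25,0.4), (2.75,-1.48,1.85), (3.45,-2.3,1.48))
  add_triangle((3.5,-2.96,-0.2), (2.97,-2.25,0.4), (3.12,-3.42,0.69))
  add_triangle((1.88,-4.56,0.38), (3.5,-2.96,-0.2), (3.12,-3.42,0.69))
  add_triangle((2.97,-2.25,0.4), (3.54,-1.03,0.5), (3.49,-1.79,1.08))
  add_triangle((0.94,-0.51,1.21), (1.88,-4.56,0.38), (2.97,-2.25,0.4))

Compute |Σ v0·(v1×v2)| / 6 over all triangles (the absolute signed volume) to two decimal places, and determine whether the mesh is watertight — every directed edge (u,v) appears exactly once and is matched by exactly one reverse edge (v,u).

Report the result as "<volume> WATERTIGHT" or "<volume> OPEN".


Per-triangle v0·(v1×v2)/6:
  t1: +0.4433
  t2: +0.2693
  t3: +0.4547
  t4: +13.4182
  t5: +10.0961
  t6: -2.2749
  t7: +1.4099
  t8: +0.5585
  t9: +5.1546
  t10: +0.2282
  t11: -0.5308
  t12: +0.7878
  t13: -0.3765
  t14: -0.2914
  t15: +1.8561
  t16: +1.1113
  t17: -0.0537
  t18: +2.9324
  t19: +0.7095
  t20: +2.1481
  t21: -0.5039
  t22: -0.7117
  t23: +4.0481
  t24: +0.3704
  t25: +0.3911
  t26: +0.4324
  t27: +15.2876
  t28: +0.3175
  t29: +0.0735
  t30: +0.3923
  t31: +1.2822
  t32: +0.4889
  t33: +1.6943
Σ = +61.6136 → |volume| = 61.61

Directed edges: 99 total; 9 unmatched, e.g. (2.97,-2.25,0.4)→(2.2,-3.21,1.56) → open.

61.61 OPEN


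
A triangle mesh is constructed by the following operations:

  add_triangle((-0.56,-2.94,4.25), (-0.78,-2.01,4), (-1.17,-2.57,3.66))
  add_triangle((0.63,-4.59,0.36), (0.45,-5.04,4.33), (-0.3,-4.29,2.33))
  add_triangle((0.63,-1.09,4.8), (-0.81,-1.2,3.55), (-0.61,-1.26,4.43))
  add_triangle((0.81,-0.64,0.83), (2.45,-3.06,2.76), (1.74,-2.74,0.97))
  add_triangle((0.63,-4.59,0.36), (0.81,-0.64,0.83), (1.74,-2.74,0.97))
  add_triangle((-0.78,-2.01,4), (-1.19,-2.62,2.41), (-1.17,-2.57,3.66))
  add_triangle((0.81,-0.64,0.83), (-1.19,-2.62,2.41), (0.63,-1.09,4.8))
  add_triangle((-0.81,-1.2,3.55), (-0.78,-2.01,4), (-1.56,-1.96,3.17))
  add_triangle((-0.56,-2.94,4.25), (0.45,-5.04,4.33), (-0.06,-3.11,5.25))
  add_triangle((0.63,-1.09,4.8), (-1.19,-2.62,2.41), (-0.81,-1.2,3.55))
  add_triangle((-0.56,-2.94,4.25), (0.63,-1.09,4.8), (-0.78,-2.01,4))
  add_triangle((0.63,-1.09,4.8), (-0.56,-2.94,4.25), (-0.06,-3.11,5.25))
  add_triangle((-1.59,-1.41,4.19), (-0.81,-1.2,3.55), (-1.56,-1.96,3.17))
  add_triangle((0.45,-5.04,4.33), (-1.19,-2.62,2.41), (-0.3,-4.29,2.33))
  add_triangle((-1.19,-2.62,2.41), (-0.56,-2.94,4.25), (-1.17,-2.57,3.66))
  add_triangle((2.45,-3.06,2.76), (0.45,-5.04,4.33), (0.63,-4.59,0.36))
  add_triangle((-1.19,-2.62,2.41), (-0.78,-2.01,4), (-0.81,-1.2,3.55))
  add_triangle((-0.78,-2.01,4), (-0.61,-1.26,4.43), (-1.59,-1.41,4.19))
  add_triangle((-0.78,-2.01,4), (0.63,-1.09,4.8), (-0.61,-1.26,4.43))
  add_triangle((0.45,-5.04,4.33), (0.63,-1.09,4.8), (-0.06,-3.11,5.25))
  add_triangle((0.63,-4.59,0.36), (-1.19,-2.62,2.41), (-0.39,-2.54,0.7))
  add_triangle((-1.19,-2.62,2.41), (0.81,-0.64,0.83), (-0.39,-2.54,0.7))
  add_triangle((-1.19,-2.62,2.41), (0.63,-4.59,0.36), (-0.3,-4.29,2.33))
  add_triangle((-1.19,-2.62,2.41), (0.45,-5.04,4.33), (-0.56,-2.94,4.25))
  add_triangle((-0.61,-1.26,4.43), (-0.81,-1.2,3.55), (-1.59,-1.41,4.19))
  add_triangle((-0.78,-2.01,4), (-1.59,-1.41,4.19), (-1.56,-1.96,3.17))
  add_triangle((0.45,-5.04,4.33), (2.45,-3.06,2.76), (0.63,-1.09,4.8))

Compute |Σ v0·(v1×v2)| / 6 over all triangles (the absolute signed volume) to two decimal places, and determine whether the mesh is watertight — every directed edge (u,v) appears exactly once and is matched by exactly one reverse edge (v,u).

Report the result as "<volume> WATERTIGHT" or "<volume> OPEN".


Per-triangle v0·(v1×v2)/6:
  t1: +0.3756
  t2: +2.3067
  t3: -0.1161
  t4: +0.1694
  t5: -0.3965
  t6: -0.0778
  t7: -1.7066
  t8: -0.3954
  t9: +1.2922
  t10: -1.6411
  t11: +1.0766
  t12: +0.5315
  t13: -0.3364
  t14: +1.7128
  t15: +0.4406
  t16: +6.5765
  t17: +0.3909
  t18: +0.6155
  t19: +0.7849
  t20: +2.2495
  t21: +0.6520
  t22: -0.8670
  t23: +0.8643
  t24: +1.9524
  t25: -0.0906
  t26: +0.6258
  t27: +7.0059
Σ = +23.9955 → |volume| = 24.00

Directed edges: 81 total; 9 unmatched, e.g. (0.81,-0.64,0.83)→(2.45,-3.06,2.76) → open.

24.00 OPEN


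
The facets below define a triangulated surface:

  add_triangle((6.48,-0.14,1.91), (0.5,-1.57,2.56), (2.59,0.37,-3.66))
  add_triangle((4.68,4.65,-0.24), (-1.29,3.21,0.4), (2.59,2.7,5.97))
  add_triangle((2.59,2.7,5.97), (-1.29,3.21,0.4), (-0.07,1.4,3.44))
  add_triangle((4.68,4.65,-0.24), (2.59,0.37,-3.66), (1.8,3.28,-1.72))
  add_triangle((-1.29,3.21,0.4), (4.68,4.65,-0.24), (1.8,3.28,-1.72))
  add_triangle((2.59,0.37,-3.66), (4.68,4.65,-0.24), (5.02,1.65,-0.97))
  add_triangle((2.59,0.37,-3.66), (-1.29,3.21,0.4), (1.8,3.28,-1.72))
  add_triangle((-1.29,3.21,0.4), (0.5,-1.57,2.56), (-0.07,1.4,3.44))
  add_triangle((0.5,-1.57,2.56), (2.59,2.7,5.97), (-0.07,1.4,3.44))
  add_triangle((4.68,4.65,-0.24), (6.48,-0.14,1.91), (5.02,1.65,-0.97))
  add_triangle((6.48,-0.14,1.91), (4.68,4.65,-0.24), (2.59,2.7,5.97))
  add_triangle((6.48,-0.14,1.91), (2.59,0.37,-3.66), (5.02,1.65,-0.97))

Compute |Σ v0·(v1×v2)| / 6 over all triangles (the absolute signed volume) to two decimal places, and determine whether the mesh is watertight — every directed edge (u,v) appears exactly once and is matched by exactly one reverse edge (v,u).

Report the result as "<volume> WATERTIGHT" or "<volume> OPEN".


110.04 OPEN

Per-triangle v0·(v1×v2)/6:
  t1: +6.3388
  t2: +21.3486
  t3: +4.9358
  t4: +6.9010
  t5: +6.0911
  t6: +7.9584
  t7: +3.0635
  t8: +0.9550
  t9: +4.1459
  t10: +9.4942
  t11: +31.5362
  t12: +7.2737
Σ = +110.0422 → |volume| = 110.04

Directed edges: 36 total; 6 unmatched, e.g. (6.48,-0.14,1.91)→(0.5,-1.57,2.56) → open.


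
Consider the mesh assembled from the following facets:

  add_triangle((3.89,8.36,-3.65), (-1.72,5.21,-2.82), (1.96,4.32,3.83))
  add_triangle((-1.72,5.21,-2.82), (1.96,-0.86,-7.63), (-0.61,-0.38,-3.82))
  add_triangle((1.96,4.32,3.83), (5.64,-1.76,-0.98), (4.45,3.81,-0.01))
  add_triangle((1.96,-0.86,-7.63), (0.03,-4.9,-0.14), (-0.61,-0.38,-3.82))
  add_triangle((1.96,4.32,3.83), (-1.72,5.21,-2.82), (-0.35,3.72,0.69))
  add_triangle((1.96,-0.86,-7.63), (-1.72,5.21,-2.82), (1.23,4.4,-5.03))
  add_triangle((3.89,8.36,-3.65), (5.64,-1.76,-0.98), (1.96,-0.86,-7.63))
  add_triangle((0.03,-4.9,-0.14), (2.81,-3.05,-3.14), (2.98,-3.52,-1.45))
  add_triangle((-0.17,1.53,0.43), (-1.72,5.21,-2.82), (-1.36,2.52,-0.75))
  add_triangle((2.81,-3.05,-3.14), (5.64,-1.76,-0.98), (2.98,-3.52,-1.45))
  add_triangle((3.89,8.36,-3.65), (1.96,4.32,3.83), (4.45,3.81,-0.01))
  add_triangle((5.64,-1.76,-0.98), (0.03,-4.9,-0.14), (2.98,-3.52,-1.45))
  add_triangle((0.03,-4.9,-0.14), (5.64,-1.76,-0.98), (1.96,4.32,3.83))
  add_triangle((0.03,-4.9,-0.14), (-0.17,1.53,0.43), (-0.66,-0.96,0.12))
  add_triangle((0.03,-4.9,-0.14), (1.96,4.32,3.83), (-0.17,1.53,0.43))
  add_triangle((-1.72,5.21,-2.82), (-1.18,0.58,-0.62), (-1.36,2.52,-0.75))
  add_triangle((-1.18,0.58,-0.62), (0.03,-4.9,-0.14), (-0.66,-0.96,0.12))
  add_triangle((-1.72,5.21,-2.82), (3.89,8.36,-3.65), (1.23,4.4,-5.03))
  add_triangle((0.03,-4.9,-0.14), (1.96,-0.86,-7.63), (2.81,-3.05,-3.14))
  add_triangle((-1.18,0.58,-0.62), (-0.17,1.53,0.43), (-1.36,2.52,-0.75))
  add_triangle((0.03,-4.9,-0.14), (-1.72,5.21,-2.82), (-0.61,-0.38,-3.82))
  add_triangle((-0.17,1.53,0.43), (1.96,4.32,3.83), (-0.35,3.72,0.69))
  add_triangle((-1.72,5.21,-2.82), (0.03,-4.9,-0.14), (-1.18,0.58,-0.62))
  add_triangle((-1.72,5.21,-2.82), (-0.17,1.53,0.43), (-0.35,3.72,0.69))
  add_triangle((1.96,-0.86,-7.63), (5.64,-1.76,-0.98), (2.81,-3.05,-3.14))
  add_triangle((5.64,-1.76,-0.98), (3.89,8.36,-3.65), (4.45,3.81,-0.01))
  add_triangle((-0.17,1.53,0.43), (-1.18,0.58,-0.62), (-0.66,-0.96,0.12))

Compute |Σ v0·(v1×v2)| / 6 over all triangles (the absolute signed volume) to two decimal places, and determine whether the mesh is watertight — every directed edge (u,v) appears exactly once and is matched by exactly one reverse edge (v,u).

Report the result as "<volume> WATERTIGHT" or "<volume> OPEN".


283.46 OPEN

Per-triangle v0·(v1×v2)/6:
  t1: +33.0450
  t2: +11.0289
  t3: +16.8423
  t4: +9.8840
  t5: +3.2460
  t6: +15.0030
  t7: +66.2954
  t8: +4.2998
  t9: +0.7556
  t10: +4.5519
  t11: +21.4377
  t12: +3.9573
  t13: +18.5481
  t14: +0.1907
  t15: +1.1129
  t16: +0.6674
  t17: +0.4878
  t18: +17.3311
  t19: +12.4637
  t20: +0.1992
  t21: +3.7667
  t22: +0.2634
  t23: +1.9748
  t24: +0.1726
  t25: +14.2713
  t26: +21.4022
  t27: +0.2640
Σ = +283.4628 → |volume| = 283.46

Directed edges: 81 total; 3 unmatched, e.g. (1.23,4.4,-5.03)→(1.96,-0.86,-7.63) → open.


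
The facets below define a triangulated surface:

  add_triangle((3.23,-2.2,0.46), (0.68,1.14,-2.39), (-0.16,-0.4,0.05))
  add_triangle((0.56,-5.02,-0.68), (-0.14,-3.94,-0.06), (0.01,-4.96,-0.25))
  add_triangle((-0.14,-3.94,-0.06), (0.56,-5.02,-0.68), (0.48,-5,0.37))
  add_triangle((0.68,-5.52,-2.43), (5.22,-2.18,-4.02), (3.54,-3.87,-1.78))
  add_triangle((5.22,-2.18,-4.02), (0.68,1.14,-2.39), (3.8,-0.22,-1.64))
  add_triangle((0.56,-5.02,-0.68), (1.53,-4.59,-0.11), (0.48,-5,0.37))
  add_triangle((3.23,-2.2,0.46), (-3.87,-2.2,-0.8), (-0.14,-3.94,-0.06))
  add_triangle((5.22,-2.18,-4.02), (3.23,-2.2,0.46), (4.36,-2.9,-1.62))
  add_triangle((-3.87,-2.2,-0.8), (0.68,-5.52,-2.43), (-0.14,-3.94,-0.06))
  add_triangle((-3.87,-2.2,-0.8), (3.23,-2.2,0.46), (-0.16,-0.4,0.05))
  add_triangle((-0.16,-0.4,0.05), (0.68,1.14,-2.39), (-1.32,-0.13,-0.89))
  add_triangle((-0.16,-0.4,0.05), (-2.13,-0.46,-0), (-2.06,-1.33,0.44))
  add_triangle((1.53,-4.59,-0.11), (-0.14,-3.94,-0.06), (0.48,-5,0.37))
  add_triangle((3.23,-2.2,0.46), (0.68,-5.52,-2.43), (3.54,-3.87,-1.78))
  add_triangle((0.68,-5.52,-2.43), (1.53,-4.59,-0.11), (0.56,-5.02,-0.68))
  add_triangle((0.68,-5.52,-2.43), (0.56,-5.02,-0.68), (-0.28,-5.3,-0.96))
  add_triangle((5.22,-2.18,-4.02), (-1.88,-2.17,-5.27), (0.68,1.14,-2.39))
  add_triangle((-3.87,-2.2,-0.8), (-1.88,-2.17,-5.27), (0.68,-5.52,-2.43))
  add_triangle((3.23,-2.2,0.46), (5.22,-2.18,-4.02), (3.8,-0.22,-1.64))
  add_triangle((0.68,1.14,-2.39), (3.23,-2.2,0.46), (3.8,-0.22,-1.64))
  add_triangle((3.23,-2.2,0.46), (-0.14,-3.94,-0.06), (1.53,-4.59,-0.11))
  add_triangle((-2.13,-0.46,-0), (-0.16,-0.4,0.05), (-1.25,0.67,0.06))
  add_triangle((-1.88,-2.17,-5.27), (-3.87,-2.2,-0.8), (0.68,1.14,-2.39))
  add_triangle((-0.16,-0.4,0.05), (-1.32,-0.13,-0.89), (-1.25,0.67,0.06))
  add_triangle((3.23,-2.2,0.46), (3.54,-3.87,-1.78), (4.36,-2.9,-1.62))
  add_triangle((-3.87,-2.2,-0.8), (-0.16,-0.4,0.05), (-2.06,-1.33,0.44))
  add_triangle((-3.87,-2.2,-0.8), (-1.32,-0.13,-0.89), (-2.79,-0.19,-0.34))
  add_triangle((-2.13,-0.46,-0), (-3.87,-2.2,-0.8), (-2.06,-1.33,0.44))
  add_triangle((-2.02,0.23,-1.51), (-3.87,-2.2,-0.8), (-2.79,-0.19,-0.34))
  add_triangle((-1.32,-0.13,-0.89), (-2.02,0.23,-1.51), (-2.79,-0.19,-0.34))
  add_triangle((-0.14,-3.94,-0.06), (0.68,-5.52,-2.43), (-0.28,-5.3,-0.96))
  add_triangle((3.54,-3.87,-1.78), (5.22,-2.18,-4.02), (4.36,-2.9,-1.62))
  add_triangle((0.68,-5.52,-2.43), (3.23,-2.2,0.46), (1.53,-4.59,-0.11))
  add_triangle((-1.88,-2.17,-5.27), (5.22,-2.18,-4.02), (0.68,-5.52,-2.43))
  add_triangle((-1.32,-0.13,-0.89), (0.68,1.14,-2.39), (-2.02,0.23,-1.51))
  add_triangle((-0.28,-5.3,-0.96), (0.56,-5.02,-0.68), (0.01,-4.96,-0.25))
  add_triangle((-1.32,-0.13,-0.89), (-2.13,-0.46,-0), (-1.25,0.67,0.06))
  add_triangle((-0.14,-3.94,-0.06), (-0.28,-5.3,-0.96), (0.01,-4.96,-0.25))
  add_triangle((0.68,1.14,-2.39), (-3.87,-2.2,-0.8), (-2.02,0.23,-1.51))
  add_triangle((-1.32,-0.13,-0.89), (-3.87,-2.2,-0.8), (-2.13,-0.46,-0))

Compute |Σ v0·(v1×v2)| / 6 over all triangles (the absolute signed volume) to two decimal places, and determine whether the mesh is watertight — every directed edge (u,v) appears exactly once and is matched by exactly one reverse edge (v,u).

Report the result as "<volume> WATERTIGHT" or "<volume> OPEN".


101.81 WATERTIGHT

Per-triangle v0·(v1×v2)/6:
  t1: -0.6186
  t2: +0.0108
  t3: +0.4770
  t4: +8.2768
  t5: +3.8133
  t6: +0.9253
  t7: -0.4363
  t8: +1.4806
  t9: +6.2823
  t10: +0.2577
  t11: -0.2035
  t12: -0.0414
  t13: -0.5133
  t14: +4.2336
  t15: +1.4603
  t16: +1.2393
  t17: +13.1207
  t18: +16.7708
  t19: +4.4578
  t20: -1.2880
  t21: +0.6358
  t22: +0.0245
  t23: +4.1697
  t24: -0.1039
  t25: +1.8456
  t26: +0.1641
  t27: -0.6504
  t28: +0.4645
  t29: +1.1941
  t30: -0.1482
  t31: -0.6471
  t32: +2.7273
  t33: +3.9335
  t34: +25.7008
  t35: -0.2339
  t36: +0.4176
  t37: +0.3003
  t38: +0.1180
  t39: +1.7188
  t40: +0.4751
Σ = +101.8112 → |volume| = 101.81

Directed edges: 120 total, each appears once with its reverse present → watertight.


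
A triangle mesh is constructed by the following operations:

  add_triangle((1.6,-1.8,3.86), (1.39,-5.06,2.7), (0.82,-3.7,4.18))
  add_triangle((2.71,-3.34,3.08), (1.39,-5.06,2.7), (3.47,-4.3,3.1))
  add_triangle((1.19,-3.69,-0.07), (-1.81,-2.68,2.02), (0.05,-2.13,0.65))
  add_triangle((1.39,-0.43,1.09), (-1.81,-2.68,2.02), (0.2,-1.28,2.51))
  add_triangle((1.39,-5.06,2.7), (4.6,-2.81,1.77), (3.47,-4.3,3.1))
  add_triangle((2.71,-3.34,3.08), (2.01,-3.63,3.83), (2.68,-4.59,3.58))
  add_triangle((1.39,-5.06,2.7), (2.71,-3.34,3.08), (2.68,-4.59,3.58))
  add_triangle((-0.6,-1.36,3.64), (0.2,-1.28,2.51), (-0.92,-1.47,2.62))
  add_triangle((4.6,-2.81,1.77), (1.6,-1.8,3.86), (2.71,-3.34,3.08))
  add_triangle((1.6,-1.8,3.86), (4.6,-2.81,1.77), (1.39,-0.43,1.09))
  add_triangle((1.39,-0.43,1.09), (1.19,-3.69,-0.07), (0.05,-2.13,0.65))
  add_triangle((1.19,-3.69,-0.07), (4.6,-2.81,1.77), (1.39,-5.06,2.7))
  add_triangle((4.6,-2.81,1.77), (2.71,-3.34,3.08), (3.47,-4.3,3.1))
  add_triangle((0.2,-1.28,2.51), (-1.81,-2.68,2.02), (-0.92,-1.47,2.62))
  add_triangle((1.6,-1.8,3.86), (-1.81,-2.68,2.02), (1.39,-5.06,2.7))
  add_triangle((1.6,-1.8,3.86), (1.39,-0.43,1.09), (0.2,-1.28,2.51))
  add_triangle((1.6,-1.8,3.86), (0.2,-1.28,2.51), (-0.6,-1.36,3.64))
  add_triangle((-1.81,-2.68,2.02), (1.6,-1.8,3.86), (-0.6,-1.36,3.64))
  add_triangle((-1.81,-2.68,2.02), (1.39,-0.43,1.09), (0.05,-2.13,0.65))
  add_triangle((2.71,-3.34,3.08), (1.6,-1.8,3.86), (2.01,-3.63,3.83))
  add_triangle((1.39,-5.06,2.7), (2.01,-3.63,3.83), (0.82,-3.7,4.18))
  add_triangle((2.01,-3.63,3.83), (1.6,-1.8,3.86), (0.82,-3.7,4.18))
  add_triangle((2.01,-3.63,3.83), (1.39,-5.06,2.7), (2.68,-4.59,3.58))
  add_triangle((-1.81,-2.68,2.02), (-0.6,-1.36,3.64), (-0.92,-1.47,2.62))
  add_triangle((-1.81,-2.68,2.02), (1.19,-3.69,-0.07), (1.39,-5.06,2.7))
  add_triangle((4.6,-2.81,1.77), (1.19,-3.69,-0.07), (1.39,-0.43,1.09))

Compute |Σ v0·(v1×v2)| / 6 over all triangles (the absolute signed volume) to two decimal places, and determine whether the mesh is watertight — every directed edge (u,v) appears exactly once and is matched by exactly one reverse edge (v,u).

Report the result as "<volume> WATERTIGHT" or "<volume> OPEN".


Per-triangle v0·(v1×v2)/6:
  t1: -2.5367
  t2: +1.2873
  t3: -0.3244
  t4: -0.7957
  t5: +2.0782
  t6: +0.6203
  t7: +0.1562
  t8: -0.2842
  t9: +2.9052
  t10: +1.3926
  t11: -0.9615
  t12: +6.6228
  t13: +1.1261
  t14: -0.6687
  t15: +6.7762
  t16: -0.0238
  t17: -0.3310
  t18: +2.9326
  t19: -1.2264
  t20: +1.1830
  t21: +2.1975
  t22: +1.5585
  t23: +1.2997
  t24: +0.1301
  t25: +4.2905
  t26: -1.0915
Σ = +28.3131 → |volume| = 28.31

Directed edges: 78 total, each appears once with its reverse present → watertight.

28.31 WATERTIGHT


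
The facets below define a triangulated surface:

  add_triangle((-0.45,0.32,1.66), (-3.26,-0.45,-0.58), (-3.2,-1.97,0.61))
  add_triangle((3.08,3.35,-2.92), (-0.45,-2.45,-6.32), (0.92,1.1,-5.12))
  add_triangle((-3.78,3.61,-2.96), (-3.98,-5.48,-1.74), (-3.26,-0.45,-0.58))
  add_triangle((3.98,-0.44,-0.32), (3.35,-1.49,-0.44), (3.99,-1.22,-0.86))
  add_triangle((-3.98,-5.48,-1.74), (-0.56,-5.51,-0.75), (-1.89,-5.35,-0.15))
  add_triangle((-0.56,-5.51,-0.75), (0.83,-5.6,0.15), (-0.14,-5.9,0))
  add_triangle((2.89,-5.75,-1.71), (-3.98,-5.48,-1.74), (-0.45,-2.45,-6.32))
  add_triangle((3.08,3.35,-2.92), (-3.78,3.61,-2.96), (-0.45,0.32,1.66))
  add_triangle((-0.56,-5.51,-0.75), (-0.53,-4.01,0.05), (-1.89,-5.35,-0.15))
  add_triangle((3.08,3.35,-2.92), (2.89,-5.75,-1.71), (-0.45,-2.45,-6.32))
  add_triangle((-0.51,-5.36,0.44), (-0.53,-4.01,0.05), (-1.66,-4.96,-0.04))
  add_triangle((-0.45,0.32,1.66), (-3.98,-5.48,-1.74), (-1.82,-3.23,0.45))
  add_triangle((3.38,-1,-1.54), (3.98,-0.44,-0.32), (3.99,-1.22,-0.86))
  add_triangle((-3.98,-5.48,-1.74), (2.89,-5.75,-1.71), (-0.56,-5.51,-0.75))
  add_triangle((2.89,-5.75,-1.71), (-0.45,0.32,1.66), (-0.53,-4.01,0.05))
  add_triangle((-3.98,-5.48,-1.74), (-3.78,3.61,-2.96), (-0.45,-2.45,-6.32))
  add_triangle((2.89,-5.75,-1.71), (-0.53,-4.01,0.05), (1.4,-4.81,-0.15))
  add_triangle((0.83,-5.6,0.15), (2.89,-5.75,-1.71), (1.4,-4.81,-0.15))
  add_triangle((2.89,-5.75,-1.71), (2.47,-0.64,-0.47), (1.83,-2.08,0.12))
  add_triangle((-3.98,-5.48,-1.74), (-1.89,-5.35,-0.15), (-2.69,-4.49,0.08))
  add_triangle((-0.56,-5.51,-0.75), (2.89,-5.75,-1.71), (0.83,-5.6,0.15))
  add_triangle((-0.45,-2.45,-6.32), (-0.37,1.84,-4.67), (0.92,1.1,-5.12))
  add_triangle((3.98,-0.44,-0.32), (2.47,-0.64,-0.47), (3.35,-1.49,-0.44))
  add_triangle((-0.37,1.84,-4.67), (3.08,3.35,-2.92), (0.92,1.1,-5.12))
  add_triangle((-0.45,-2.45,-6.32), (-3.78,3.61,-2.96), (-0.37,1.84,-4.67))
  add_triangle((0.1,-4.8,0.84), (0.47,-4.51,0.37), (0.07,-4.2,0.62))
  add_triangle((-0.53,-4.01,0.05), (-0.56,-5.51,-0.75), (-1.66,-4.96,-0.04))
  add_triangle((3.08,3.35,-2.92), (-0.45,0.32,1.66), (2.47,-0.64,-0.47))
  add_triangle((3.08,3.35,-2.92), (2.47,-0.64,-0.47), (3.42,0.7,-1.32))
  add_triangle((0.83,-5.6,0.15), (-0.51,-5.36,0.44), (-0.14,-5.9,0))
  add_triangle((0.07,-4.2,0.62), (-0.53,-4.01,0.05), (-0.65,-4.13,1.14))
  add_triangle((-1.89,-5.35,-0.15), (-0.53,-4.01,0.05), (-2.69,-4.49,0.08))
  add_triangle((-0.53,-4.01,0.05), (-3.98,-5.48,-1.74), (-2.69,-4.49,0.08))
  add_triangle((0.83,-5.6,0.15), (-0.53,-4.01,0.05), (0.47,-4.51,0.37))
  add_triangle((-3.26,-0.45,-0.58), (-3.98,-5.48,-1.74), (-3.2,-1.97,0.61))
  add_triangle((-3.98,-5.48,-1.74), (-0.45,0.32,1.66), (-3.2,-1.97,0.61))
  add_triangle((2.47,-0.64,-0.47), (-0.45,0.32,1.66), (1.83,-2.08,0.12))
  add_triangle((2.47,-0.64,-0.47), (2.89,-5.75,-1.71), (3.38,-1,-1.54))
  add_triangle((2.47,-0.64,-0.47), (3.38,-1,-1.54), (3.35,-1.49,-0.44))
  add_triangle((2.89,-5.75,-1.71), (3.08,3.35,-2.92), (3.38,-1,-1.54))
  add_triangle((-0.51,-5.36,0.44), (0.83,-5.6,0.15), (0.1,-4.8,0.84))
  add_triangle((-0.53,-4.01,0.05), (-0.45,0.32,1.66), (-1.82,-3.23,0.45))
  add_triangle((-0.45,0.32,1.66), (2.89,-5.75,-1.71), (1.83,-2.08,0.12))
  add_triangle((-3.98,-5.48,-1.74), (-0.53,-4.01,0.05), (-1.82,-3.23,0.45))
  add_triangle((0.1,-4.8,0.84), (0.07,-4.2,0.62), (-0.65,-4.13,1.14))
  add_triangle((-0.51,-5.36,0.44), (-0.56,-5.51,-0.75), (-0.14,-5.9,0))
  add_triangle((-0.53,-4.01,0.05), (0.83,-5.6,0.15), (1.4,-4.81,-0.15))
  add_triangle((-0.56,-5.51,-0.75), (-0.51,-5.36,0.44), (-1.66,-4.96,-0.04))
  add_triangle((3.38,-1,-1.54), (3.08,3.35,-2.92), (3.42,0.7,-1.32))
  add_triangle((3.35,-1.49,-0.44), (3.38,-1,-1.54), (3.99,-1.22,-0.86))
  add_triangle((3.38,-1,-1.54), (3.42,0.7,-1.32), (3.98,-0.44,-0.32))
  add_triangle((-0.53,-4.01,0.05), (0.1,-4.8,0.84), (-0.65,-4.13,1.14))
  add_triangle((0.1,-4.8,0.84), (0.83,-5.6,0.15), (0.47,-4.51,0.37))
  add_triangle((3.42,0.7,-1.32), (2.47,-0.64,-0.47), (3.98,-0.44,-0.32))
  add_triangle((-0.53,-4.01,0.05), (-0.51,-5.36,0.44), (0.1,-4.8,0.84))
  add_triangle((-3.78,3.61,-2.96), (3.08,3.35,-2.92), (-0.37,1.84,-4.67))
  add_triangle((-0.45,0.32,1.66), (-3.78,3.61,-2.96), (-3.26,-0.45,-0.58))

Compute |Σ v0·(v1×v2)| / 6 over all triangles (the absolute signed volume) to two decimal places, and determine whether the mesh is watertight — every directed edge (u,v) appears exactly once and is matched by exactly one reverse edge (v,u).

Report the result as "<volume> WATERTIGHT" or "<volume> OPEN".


Per-triangle v0·(v1×v2)/6:
  t1: +1.6897
  t2: +4.6191
  t3: +8.4446
  t4: +0.3123
  t5: +3.0466
  t6: +0.6468
  t7: +35.9074
  t8: +7.6076
  t9: +0.6716
  t10: +31.8365
  t11: -0.2370
  t12: +1.6682
  t13: +0.4312
  t14: +6.0868
  t15: +3.4729
  t16: +37.3904
  t17: -1.9119
  t18: +0.6650
  t19: +1.7309
  t20: +1.9366
  t21: +4.1022
  t22: +5.0610
  t23: -0.1600
  t24: +4.6336
  t25: +13.5361
  t26: -0.0405
  t27: -0.5610
  t28: +2.8839
  t29: -0.3812
  t30: +0.4731
  t31: -0.4943
  t32: +0.3226
  t33: -2.5861
  t34: -0.2721
  t35: +4.0162
  t36: +1.7482
  t37: +1.0800
  t38: +1.7871
  t39: -0.2397
  t40: +5.1263
  t41: +0.6970
  t42: +1.4145
  t43: +1.3812
  t44: +2.5752
  t45: -0.0736
  t46: +0.4680
  t47: -0.3294
  t48: +1.2618
  t49: +2.0345
  t50: +0.2450
  t51: +1.3411
  t52: +0.5886
  t53: +0.0104
  t54: -0.4485
  t55: -0.0797
  t56: +12.3680
  t57: +4.3812
Σ = +213.8863 → |volume| = 213.89

Directed edges: 171 total; 3 unmatched, e.g. (0.47,-4.51,0.37)→(0.07,-4.2,0.62) → open.

213.89 OPEN


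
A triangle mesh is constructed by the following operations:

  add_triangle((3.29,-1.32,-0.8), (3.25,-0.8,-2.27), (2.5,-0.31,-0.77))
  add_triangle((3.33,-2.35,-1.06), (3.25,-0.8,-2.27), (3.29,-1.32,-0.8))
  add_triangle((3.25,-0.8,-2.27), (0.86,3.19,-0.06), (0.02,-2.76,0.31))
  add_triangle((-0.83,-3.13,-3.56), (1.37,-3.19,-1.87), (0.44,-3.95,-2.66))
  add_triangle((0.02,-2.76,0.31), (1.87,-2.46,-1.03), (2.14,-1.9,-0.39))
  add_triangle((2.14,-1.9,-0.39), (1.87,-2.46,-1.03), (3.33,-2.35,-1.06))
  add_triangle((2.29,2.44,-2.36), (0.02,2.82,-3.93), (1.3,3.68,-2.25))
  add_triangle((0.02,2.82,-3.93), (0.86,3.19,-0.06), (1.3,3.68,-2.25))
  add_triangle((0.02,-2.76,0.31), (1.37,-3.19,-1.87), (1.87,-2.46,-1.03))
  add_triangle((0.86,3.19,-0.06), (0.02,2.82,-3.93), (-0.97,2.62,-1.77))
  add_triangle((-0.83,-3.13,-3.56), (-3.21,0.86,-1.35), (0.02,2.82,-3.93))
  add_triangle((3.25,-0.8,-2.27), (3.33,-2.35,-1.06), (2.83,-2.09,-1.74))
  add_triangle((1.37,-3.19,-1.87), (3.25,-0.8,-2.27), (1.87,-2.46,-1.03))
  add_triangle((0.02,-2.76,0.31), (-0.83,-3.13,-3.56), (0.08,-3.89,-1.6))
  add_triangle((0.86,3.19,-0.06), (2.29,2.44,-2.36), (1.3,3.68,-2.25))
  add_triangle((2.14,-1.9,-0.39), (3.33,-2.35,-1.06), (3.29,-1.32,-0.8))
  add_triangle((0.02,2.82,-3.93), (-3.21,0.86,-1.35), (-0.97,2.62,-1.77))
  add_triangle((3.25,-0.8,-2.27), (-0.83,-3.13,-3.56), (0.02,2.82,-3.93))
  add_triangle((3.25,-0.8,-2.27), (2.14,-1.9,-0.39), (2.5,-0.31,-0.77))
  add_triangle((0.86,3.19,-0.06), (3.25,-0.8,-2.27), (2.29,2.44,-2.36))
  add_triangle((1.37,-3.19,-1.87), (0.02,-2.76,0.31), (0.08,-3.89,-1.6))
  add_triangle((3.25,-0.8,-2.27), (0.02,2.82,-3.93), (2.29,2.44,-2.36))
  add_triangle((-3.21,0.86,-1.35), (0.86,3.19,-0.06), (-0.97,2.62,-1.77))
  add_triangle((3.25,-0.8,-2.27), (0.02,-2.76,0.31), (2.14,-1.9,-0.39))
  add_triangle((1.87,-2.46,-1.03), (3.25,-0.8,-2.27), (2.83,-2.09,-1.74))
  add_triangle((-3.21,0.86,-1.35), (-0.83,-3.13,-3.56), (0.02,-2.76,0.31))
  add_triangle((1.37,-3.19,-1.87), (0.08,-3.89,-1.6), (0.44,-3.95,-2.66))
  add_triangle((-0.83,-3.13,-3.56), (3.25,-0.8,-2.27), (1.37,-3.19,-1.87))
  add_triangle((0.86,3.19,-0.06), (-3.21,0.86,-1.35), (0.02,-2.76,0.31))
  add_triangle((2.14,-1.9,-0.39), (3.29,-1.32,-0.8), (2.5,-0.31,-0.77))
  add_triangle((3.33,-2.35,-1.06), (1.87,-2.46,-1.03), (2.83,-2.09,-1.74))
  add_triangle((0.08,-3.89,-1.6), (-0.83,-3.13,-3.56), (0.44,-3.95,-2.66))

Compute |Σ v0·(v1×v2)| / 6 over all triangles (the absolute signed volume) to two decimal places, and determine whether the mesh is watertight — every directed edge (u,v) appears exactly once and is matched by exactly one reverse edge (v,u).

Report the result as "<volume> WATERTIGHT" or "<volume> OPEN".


Per-triangle v0·(v1×v2)/6:
  t1: +0.5175
  t2: +0.8919
  t3: +1.4038
  t4: +0.7542
  t5: +0.7636
  t6: +0.2783
  t7: +2.4518
  t8: +1.4929
  t9: +1.0892
  t10: +2.7781
  t11: +11.9171
  t12: +0.7593
  t13: +1.4157
  t14: +0.8922
  t15: +1.5136
  t16: +0.2154
  t17: +2.9141
  t18: +13.4071
  t19: -0.9088
  t20: +2.2810
  t21: +1.2089
  t22: +5.2077
  t23: +1.9600
  t24: -1.4076
  t25: +0.0479
  t26: +5.2730
  t27: +0.7458
  t28: +4.7478
  t29: -0.0696
  t30: -0.0430
  t31: +0.5087
  t32: +1.1289
Σ = +66.1364 → |volume| = 66.14

Directed edges: 96 total, each appears once with its reverse present → watertight.

66.14 WATERTIGHT


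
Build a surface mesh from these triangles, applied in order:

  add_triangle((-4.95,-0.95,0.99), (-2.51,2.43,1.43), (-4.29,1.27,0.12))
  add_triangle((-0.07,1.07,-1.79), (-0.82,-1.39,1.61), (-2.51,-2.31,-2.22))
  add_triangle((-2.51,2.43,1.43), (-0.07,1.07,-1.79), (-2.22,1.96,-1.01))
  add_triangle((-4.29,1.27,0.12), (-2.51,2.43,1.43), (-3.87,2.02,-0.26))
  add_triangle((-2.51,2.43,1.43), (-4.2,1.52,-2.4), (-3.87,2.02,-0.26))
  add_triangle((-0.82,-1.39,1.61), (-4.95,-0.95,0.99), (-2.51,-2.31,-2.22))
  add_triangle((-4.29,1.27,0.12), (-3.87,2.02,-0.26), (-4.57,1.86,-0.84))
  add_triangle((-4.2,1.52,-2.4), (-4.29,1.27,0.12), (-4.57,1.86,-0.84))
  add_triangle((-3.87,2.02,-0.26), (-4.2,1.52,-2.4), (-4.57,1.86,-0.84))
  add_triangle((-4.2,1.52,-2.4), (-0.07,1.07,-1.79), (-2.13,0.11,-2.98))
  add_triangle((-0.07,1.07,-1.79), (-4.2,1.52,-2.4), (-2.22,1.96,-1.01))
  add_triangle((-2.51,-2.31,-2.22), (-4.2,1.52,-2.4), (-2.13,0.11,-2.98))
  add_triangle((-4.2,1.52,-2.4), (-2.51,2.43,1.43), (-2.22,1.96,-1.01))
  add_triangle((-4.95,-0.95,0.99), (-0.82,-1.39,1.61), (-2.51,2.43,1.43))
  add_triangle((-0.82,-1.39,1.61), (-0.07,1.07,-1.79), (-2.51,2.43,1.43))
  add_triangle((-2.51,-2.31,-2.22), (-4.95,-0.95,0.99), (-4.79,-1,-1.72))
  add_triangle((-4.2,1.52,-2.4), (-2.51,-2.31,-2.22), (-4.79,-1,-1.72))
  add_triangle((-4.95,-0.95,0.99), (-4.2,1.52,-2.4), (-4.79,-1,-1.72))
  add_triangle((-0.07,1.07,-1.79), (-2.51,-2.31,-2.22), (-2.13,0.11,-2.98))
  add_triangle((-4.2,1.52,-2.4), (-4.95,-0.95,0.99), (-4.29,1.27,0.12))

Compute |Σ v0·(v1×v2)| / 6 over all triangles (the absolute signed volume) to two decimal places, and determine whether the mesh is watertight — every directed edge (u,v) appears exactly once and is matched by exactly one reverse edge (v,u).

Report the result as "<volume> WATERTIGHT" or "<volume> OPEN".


43.33 WATERTIGHT

Per-triangle v0·(v1×v2)/6:
  t1: +3.3755
  t2: -0.6489
  t3: +1.0986
  t4: +1.2942
  t5: +0.8366
  t6: +4.9491
  t7: +0.4715
  t8: +0.7214
  t9: +0.4866
  t10: +2.0987
  t11: +1.6059
  t12: +3.6080
  t13: +2.0435
  t14: +4.4172
  t15: -1.1926
  t16: +3.8581
  t17: +3.7949
  t18: +5.3548
  t19: +0.9765
  t20: +4.1793
Σ = +43.3287 → |volume| = 43.33

Directed edges: 60 total, each appears once with its reverse present → watertight.


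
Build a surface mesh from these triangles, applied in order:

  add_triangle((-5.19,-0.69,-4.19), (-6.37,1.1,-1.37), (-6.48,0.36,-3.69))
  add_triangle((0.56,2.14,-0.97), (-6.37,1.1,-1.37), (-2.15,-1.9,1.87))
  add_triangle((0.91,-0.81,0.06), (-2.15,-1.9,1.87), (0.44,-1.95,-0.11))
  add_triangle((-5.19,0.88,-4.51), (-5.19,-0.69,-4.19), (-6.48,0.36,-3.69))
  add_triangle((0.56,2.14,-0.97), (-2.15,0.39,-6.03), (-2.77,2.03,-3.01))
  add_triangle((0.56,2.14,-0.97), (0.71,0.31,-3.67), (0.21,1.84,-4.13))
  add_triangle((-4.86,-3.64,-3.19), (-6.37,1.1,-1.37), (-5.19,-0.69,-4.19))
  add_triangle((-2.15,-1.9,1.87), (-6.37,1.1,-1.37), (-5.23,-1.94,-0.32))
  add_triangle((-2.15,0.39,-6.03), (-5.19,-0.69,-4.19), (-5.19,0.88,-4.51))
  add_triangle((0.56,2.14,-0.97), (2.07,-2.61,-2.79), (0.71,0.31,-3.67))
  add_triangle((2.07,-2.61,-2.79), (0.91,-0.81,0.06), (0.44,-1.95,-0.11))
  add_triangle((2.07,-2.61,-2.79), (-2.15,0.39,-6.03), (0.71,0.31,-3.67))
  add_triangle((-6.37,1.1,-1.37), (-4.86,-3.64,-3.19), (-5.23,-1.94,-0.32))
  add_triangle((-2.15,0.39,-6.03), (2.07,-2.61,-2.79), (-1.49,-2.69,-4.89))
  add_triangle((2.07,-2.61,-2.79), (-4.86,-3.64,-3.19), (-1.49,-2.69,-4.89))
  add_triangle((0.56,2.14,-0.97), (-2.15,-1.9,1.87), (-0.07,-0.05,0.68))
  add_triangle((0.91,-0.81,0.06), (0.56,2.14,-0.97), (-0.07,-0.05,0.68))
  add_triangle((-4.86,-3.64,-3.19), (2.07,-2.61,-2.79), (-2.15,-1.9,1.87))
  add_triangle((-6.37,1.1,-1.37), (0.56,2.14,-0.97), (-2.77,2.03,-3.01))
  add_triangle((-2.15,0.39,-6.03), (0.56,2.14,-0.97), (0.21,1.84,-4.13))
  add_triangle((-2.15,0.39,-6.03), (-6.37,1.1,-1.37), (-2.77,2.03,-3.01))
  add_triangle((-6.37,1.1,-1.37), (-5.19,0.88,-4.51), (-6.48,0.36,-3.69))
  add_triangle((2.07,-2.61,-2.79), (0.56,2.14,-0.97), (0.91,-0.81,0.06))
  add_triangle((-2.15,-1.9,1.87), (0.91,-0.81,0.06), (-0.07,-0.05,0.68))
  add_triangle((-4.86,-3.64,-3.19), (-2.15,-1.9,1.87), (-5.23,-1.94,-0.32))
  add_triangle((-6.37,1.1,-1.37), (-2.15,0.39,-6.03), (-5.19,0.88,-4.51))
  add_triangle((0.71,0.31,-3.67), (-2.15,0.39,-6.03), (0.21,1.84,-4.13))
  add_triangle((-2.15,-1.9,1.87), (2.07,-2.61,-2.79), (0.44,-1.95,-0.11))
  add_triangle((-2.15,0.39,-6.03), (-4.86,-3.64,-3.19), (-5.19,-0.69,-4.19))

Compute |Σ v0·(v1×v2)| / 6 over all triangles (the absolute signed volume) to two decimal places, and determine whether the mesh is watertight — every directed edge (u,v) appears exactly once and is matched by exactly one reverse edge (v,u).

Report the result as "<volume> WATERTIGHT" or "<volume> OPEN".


124.52 OPEN

Per-triangle v0·(v1×v2)/6:
  t1: +1.3903
  t2: +2.9092
  t3: +0.5559
  t4: +2.4315
  t5: +5.2131
  t6: +1.0811
  t7: +11.0054
  t8: +5.0996
  t9: +5.6447
  t10: +2.5745
  t11: +0.6755
  t12: +5.8845
  t13: +10.3012
  t14: +8.5486
  t15: +7.8936
  t16: +0.3670
  t17: +0.2568
  t18: +12.0309
  t19: +3.9366
  t20: +2.0807
  t21: +9.1238
  t22: +2.6951
  t23: +1.2883
  t24: +0.3617
  t25: +5.9852
  t26: +0.1634
  t27: +3.0680
  t28: +1.2631
  t29: +10.6920
Σ = +124.5213 → |volume| = 124.52

Directed edges: 87 total; 3 unmatched, e.g. (-1.49,-2.69,-4.89)→(-2.15,0.39,-6.03) → open.


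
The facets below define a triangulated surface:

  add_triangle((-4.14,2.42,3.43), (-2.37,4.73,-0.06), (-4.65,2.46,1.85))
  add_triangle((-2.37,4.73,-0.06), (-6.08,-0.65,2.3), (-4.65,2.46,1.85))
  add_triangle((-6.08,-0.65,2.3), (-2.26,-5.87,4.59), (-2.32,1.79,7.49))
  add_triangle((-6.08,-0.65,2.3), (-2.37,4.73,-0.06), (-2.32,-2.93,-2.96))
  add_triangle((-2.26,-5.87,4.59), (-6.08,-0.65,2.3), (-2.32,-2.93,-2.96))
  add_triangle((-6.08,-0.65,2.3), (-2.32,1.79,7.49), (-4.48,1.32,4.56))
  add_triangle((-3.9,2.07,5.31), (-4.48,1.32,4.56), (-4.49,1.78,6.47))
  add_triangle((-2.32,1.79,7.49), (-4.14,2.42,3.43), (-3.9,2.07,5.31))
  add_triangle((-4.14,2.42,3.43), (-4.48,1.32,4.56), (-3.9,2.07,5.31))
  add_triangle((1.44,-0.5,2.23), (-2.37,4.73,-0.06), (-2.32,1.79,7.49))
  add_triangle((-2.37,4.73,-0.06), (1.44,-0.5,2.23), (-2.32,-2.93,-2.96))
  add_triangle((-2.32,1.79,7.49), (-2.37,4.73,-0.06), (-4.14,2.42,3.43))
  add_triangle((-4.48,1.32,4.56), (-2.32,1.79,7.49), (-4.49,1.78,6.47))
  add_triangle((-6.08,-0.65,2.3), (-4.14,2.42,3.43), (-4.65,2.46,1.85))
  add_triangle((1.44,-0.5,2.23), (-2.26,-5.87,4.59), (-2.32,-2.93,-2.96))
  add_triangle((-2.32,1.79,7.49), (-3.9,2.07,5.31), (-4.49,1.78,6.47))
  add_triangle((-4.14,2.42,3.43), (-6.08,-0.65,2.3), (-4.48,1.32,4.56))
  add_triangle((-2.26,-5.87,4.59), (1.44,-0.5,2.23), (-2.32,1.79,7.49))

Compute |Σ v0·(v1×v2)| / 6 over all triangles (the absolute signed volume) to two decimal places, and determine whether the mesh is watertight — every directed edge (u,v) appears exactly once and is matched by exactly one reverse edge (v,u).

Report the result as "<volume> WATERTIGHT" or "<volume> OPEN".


Per-triangle v0·(v1×v2)/6:
  t1: +4.9818
  t2: +3.3256
  t3: +45.4269
  t4: +21.9790
  t5: +32.0386
  t6: +6.1366
  t7: +0.8489
  t8: +1.4280
  t9: +1.7402
  t10: +9.5393
  t11: -3.8300
  t12: +13.4553
  t13: +0.1807
  t14: +5.3214
  t15: +6.2422
  t16: +1.8276
  t17: +4.9137
  t18: +19.6120
Σ = +175.1678 → |volume| = 175.17

Directed edges: 54 total, each appears once with its reverse present → watertight.

175.17 WATERTIGHT


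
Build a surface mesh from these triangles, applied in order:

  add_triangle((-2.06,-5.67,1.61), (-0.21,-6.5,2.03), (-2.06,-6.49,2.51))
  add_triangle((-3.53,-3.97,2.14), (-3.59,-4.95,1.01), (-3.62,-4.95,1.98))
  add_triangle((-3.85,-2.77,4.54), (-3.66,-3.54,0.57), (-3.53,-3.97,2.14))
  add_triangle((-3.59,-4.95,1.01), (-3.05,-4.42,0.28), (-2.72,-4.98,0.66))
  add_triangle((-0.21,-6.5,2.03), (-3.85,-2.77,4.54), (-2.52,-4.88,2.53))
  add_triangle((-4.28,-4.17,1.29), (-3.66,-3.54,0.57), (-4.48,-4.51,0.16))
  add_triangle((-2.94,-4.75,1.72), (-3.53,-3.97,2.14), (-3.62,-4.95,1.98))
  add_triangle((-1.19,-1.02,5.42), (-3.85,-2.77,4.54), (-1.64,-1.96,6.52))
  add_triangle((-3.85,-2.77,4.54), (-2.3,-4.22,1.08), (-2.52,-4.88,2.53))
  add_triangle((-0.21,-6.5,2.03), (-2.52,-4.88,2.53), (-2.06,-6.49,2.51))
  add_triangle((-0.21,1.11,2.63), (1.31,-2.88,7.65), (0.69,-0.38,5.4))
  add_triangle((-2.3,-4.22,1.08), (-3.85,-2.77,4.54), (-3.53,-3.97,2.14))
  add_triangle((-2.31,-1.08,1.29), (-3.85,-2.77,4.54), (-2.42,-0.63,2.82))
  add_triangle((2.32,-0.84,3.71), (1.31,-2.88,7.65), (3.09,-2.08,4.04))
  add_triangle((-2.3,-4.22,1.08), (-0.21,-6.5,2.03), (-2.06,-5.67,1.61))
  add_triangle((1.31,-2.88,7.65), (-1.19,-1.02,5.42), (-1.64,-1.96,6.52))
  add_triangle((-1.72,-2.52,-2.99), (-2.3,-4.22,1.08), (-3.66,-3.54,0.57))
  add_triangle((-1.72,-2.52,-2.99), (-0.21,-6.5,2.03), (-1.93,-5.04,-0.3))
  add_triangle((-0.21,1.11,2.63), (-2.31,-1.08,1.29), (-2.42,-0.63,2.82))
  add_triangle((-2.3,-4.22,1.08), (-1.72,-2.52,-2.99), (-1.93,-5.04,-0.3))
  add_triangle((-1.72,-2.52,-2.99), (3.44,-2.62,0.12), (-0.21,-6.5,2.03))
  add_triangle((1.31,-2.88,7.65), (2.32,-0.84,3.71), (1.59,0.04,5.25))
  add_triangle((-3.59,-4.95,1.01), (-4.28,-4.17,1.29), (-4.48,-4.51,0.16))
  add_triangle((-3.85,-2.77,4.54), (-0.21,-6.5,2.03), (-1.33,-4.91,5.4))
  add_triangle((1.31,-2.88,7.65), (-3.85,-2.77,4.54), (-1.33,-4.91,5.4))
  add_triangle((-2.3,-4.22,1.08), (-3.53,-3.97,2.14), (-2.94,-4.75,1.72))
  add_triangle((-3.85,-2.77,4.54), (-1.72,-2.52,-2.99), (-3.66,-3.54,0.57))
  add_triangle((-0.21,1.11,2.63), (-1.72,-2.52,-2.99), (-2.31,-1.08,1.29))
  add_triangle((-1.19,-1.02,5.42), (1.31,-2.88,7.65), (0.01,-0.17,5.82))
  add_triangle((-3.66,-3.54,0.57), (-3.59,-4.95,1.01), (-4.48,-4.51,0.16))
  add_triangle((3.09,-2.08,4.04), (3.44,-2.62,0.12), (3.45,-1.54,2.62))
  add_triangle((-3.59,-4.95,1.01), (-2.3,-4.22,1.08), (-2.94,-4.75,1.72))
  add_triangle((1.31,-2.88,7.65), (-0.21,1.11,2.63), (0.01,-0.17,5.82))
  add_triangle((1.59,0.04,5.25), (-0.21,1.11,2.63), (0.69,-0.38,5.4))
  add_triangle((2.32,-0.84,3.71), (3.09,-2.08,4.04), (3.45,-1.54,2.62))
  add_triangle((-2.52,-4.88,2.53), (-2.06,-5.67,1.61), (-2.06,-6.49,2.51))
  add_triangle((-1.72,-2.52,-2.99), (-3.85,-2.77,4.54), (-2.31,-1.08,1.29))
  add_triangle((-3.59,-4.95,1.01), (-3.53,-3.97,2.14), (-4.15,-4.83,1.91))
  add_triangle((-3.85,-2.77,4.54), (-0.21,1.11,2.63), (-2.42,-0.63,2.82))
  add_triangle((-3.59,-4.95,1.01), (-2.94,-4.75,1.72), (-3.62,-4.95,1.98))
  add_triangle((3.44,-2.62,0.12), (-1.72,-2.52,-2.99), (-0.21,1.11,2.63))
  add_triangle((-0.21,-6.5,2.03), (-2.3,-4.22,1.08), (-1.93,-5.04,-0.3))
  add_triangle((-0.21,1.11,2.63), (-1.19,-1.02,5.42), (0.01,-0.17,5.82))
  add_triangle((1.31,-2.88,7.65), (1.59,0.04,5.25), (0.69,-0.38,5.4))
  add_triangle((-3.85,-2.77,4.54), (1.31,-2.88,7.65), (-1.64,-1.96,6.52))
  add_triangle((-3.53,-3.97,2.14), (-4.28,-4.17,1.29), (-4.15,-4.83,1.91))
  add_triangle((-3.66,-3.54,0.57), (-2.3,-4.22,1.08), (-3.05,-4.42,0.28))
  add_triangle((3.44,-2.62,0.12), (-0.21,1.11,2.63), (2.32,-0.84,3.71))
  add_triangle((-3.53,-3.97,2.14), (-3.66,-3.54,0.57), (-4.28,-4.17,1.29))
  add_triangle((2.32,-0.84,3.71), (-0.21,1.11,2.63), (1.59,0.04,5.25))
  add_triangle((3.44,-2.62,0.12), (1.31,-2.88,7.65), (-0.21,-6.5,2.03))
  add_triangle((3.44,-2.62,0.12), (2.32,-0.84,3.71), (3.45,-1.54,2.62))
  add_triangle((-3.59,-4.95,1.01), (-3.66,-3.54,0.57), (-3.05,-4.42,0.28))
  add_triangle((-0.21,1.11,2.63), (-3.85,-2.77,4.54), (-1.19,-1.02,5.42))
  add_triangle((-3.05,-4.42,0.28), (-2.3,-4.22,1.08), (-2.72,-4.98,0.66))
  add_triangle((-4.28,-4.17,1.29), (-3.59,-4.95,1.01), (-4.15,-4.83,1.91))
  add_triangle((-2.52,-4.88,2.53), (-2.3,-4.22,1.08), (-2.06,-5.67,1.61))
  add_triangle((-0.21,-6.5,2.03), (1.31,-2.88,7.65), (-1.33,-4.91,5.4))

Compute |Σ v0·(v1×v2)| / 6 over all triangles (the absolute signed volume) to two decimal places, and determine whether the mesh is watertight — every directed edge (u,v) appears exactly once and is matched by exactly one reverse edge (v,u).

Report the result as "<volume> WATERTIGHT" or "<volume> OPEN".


Per-triangle v0·(v1×v2)/6:
  t1: +1.3046
  t2: +0.4878
  t3: +2.2610
  t4: +0.4118
  t5: +5.3067
  t6: +0.0772
  t7: +0.1500
  t8: +1.5284
  t9: +2.4851
  t10: +0.7800
  t11: +0.7633
  t12: +1.8313
  t13: +1.0098
  t14: +2.9031
  t15: +0.1069
  t16: +2.2508
  t17: +4.3425
  t18: +3.9042
  t19: +0.1980
  t20: +2.4760
  t21: +15.6615
  t22: +3.8409
  t23: +1.2256
  t24: +11.0886
  t25: +13.9250
  t26: -0.2071
  t27: -0.1630
  t28: +0.1777
  t29: +4.1744
  t30: -0.5333
  t31: +2.0601
  t32: +0.3799
  t33: +0.9402
  t34: +1.2726
  t35: +0.9754
  t36: +0.7931
  t37: +3.0542
  t38: +0.2136
  t39: +1.7259
  t40: +0.4227
  t41: -4.1952
  t42: +3.9371
  t43: +1.5600
  t44: +2.0597
  t45: +6.6464
  t46: +0.3543
  t47: -0.8846
  t48: +0.5751
  t49: -0.1819
  t50: +0.3763
  t51: +26.8374
  t52: -0.9345
  t53: +0.5801
  t54: +3.5008
  t55: -0.2736
  t56: +0.7233
  t57: +0.9127
  t58: +14.4434
Σ = +151.6432 → |volume| = 151.64

Directed edges: 174 total; 6 unmatched, e.g. (-2.72,-4.98,0.66)→(-3.59,-4.95,1.01) → open.

151.64 OPEN


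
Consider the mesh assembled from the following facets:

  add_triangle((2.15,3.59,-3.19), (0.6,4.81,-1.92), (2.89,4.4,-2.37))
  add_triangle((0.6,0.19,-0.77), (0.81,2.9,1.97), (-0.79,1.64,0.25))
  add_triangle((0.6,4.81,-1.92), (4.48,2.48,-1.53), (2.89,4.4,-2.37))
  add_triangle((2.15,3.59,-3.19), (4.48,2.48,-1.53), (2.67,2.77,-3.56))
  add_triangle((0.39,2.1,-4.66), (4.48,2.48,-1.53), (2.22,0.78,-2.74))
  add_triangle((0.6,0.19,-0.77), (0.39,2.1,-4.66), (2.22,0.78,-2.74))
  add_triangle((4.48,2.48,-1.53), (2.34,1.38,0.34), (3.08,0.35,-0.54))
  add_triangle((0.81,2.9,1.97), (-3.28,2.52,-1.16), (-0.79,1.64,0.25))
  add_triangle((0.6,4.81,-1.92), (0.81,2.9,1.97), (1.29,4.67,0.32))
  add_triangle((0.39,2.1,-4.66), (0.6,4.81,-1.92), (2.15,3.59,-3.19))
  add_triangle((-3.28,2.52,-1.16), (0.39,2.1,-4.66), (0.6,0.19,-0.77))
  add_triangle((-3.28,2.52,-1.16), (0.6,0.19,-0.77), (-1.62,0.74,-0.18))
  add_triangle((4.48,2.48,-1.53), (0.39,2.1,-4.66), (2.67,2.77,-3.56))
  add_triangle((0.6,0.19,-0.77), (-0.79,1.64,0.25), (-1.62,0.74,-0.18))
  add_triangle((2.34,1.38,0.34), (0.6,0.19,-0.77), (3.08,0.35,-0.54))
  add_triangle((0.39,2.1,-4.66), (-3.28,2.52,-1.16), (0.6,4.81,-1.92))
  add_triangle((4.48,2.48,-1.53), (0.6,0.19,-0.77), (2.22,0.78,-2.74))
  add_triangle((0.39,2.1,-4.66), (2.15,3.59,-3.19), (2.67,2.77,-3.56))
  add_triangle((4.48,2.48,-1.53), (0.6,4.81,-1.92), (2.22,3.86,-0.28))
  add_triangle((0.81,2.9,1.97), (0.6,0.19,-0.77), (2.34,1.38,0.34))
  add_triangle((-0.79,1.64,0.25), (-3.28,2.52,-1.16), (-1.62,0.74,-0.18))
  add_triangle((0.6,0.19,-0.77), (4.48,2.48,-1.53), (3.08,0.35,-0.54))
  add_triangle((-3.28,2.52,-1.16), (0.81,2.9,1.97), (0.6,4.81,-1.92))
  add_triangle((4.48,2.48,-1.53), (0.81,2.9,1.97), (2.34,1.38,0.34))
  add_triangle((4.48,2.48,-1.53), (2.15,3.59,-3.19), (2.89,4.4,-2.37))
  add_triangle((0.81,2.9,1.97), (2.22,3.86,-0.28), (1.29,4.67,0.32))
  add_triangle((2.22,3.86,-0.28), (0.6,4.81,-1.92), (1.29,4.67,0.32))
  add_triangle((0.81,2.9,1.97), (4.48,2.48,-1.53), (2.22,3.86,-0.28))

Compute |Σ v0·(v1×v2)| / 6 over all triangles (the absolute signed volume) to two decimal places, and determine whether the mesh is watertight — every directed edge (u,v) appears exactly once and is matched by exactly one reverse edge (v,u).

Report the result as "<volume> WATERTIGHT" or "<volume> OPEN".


Per-triangle v0·(v1×v2)/6:
  t1: +2.4602
  t2: -0.7708
  t3: +1.0382
  t4: +2.3762
  t5: +4.3054
  t6: +0.0536
  t7: +1.1849
  t8: +0.0686
  t9: +0.9889
  t10: +5.0347
  t11: -0.4190
  t12: +0.1311
  t13: +0.6414
  t14: -0.3313
  t15: -0.4271
  t16: +11.0281
  t17: +0.0209
  t18: +2.2606
  t19: +4.9681
  t20: -0.6914
  t21: +0.3679
  t22: +0.6260
  t23: +8.9567
  t24: +1.9433
  t25: +2.6563
  t26: +1.5944
  t27: +2.3289
  t28: +3.5383
Σ = +55.9331 → |volume| = 55.93

Directed edges: 84 total, each appears once with its reverse present → watertight.

55.93 WATERTIGHT
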